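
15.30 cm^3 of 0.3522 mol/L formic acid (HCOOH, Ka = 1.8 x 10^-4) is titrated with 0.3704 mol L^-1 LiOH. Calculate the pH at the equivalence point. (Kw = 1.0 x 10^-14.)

8.50

n(HCOOH) = 0.3522 x 0.01530 = 0.005389 mol; V(LiOH) at equivalence = 0.005389/0.3704 = 0.01455 L.
At equivalence all the acid is converted to HCOO-; total volume = 0.01530 + 0.01455 = 0.02985 L, so [HCOO-] = 0.005389/0.02985 = 0.1805 M.
Kb = Kw/Ka = 1.0e-14 / 1.8 x 10^-4 = 5.56e-11.
[OH^-] = sqrt(Kb x [HCOO-]) = sqrt(5.56e-11 x 0.1805) = 3.17e-6 M.
pOH = 5.50, so pH = 14.00 - 5.50 = 8.50.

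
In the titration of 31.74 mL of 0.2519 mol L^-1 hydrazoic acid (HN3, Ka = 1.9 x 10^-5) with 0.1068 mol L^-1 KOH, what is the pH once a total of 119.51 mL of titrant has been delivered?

12.50

n(acid) = 0.2519 x 0.03174 = 0.007995 mol; n(KOH) added = 0.1068 x 0.1195 = 0.01276 mol.
Base is in excess by 0.01276 - 0.007995 = 0.004768 mol in a total volume of 0.1512 L.
[OH^-] = 0.004768/0.1512 = 0.03153 M, so pOH = 1.50 and pH = 14.00 - 1.50 = 12.50.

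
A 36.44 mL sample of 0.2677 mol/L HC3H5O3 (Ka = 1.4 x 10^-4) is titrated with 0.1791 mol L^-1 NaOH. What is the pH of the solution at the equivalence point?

8.44

n(HC3H5O3) = 0.2677 x 0.03644 = 0.009755 mol; V(NaOH) at equivalence = 0.009755/0.1791 = 0.05447 L.
At equivalence all the acid is converted to C3H5O3-; total volume = 0.03644 + 0.05447 = 0.09091 L, so [C3H5O3-] = 0.009755/0.09091 = 0.1073 M.
Kb = Kw/Ka = 1.0e-14 / 1.4 x 10^-4 = 7.14e-11.
[OH^-] = sqrt(Kb x [C3H5O3-]) = sqrt(7.14e-11 x 0.1073) = 2.77e-6 M.
pOH = 5.56, so pH = 14.00 - 5.56 = 8.44.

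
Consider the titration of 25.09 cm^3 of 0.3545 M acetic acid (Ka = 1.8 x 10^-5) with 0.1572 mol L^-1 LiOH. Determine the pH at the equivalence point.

n(CH3COOH) = 0.3545 x 0.02509 = 0.008894 mol; V(LiOH) at equivalence = 0.008894/0.1572 = 0.05658 L.
At equivalence all the acid is converted to CH3COO-; total volume = 0.02509 + 0.05658 = 0.08167 L, so [CH3COO-] = 0.008894/0.08167 = 0.1089 M.
Kb = Kw/Ka = 1.0e-14 / 1.8 x 10^-5 = 5.56e-10.
[OH^-] = sqrt(Kb x [CH3COO-]) = sqrt(5.56e-10 x 0.1089) = 7.78e-6 M.
pOH = 5.11, so pH = 14.00 - 5.11 = 8.89.

8.89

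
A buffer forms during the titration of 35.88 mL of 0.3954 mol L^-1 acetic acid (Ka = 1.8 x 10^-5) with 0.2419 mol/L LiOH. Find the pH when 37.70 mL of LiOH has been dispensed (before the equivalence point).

5.00

Initial n(CH3COOH) = 0.3954 x 0.03588 = 0.01419 mol.
n(LiOH) added = 0.2419 x 0.03770 = 0.009120 mol, converting that many moles of CH3COOH to CH3COO-.
Remaining n(CH3COOH) = 0.005067 mol; n(CH3COO-) = 0.009120 mol.
By Henderson-Hasselbalch, pH = pKa + log([A^-]/[HA]) = 4.74 + log(0.009120/0.005067) = 4.74 + (+0.26) = 5.00.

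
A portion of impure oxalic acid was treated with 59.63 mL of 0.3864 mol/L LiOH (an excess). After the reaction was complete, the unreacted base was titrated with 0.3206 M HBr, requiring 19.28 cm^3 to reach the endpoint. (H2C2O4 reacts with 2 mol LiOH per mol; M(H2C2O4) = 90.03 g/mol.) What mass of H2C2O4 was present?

Total n(LiOH) added = 0.3864 x 0.05963 = 0.02304 mol.
n(HBr) used = 0.3206 x 0.01928 = 0.006181 mol, which equals the excess n(LiOH).
So n(LiOH) consumed by the sample = 0.02304 - 0.006181 = 0.01686 mol.
n(H2C2O4) = 0.01686 / 2 = 0.008430 mol.
mass = 0.008430 mol x 90.03 g/mol = 0.759 g.

0.759 g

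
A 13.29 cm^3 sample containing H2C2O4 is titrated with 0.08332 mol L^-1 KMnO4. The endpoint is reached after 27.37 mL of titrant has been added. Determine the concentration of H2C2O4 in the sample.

0.429 M

n(KMnO4) = 0.08332 x 0.02737 = 0.002280 mol.
From the balanced equation, 2 mol KMnO4 reacts with 5 mol H2C2O4, so n(H2C2O4) = 0.002280 x 5/2 = 0.005701 mol.
[H2C2O4] = 0.005701 / 0.01329 L = 0.429 M.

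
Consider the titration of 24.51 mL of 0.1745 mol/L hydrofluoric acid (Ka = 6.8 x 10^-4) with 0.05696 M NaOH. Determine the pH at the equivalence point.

7.90

n(HF) = 0.1745 x 0.02451 = 0.004277 mol; V(NaOH) at equivalence = 0.004277/0.05696 = 0.07509 L.
At equivalence all the acid is converted to F-; total volume = 0.02451 + 0.07509 = 0.09960 L, so [F-] = 0.004277/0.09960 = 0.04294 M.
Kb = Kw/Ka = 1.0e-14 / 6.8 x 10^-4 = 1.47e-11.
[OH^-] = sqrt(Kb x [F-]) = sqrt(1.47e-11 x 0.04294) = 7.95e-7 M.
pOH = 6.10, so pH = 14.00 - 6.10 = 7.90.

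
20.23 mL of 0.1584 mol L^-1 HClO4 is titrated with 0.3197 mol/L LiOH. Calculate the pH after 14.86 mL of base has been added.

12.64

n(acid) = 0.1584 x 0.02023 = 0.003204 mol; n(LiOH) added = 0.3197 x 0.01486 = 0.004751 mol.
Base is in excess by 0.004751 - 0.003204 = 0.001546 mol in a total volume of 0.03509 L.
[OH^-] = 0.001546/0.03509 = 0.04407 M, so pOH = 1.36 and pH = 14.00 - 1.36 = 12.64.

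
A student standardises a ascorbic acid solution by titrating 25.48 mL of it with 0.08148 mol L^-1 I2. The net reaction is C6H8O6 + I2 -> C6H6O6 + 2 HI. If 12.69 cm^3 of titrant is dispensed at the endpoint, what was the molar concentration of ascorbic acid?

n(I2) = 0.08148 x 0.01269 = 0.001034 mol.
From the balanced equation, 1 mol I2 reacts with 1 mol ascorbic acid, so n(ascorbic acid) = 0.001034 x 1/1 = 0.001034 mol.
[ascorbic acid] = 0.001034 / 0.02548 L = 0.0406 M.

0.0406 M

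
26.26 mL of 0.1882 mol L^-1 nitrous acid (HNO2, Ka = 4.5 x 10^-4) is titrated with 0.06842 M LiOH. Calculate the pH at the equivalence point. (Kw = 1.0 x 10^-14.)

8.02

n(HNO2) = 0.1882 x 0.02626 = 0.004942 mol; V(LiOH) at equivalence = 0.004942/0.06842 = 0.07223 L.
At equivalence all the acid is converted to NO2-; total volume = 0.02626 + 0.07223 = 0.09849 L, so [NO2-] = 0.004942/0.09849 = 0.05018 M.
Kb = Kw/Ka = 1.0e-14 / 4.5 x 10^-4 = 2.22e-11.
[OH^-] = sqrt(Kb x [NO2-]) = sqrt(2.22e-11 x 0.05018) = 1.06e-6 M.
pOH = 5.98, so pH = 14.00 - 5.98 = 8.02.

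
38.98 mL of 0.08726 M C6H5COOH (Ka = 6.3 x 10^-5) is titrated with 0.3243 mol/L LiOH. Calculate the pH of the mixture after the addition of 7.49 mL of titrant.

Initial n(C6H5COOH) = 0.08726 x 0.03898 = 0.003401 mol.
n(LiOH) added = 0.3243 x 0.007490 = 0.002429 mol, converting that many moles of C6H5COOH to C6H5COO-.
Remaining n(C6H5COOH) = 0.0009724 mol; n(C6H5COO-) = 0.002429 mol.
By Henderson-Hasselbalch, pH = pKa + log([A^-]/[HA]) = 4.20 + log(0.002429/0.0009724) = 4.20 + (+0.40) = 4.60.

4.60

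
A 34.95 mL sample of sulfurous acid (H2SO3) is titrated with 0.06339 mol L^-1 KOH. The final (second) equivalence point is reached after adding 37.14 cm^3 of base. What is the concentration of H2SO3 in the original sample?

0.0337 M

n(KOH) = 0.06339 x 0.03714 = 0.002354 mol.
At the final (second) equivalence point, 2 mol OH^- react per mol H2SO3, so n(H2SO3) = 0.002354 / 2 = 0.001177 mol.
[H2SO3] = 0.001177 / 0.03495 L = 0.0337 M.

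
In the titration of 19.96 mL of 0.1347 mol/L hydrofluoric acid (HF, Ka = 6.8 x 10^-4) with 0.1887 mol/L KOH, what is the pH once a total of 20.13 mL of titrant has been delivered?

n(acid) = 0.1347 x 0.01996 = 0.002689 mol; n(KOH) added = 0.1887 x 0.02013 = 0.003799 mol.
Base is in excess by 0.003799 - 0.002689 = 0.001110 mol in a total volume of 0.04009 L.
[OH^-] = 0.001110/0.04009 = 0.02769 M, so pOH = 1.56 and pH = 14.00 - 1.56 = 12.44.

12.44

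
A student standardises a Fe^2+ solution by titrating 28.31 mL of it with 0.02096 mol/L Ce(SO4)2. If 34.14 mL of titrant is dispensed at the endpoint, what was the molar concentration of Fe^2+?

n(Ce(SO4)2) = 0.02096 x 0.03414 = 0.0007156 mol.
From the balanced equation, 1 mol Ce(SO4)2 reacts with 1 mol Fe^2+, so n(Fe^2+) = 0.0007156 x 1/1 = 0.0007156 mol.
[Fe^2+] = 0.0007156 / 0.02831 L = 0.0253 M.

0.0253 M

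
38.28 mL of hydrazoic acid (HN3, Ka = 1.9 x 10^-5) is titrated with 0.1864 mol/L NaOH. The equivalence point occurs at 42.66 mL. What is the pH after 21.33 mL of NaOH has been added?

21.33 mL is exactly half the equivalence volume (42.66/2), i.e. the half-equivalence point.
There, n(HA) = n(A^-), so pH = pKa = -log(1.9 x 10^-5) = 4.72.

4.72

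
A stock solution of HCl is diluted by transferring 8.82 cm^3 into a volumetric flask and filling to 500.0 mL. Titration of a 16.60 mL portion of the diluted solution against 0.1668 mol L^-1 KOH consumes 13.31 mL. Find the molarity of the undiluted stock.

7.58 M

n(KOH) = 0.1668 x 0.01331 = 0.002220 mol.
n(HCl) in the aliquot = 0.002220 mol.
[diluted HCl] = 0.002220 / 0.01660 = 0.1337 M.
Dilution factor = 500.0/8.820 = 56.69, so [stock] = 0.1337 x 56.69 = 7.58 M.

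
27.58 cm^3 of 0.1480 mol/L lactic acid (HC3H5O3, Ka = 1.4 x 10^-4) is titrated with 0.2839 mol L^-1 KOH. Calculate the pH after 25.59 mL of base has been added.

n(acid) = 0.1480 x 0.02758 = 0.004082 mol; n(KOH) added = 0.2839 x 0.02559 = 0.007265 mol.
Base is in excess by 0.007265 - 0.004082 = 0.003183 mol in a total volume of 0.05317 L.
[OH^-] = 0.003183/0.05317 = 0.05987 M, so pOH = 1.22 and pH = 14.00 - 1.22 = 12.78.

12.78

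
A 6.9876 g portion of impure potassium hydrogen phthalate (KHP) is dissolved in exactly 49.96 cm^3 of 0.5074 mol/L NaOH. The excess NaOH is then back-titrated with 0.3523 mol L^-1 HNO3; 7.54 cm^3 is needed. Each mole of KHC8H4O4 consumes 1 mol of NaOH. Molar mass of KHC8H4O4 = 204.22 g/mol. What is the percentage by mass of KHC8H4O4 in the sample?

Total n(NaOH) added = 0.5074 x 0.04996 = 0.02535 mol.
n(HNO3) used = 0.3523 x 0.007540 = 0.002656 mol, which equals the excess n(NaOH).
So n(NaOH) consumed by the sample = 0.02535 - 0.002656 = 0.02269 mol.
n(KHC8H4O4) = 0.02269 / 1 = 0.02269 mol.
mass KHC8H4O4 = 0.02269 x 204.22 = 4.634 g, so %KHC8H4O4 = 4.634/6.9876 x 100 = 66.3%.

66.3%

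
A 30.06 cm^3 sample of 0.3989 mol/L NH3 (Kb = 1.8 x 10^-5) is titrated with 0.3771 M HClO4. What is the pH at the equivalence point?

4.98

n(NH3) = 0.3989 x 0.03006 = 0.01199 mol; V(HClO4) at equivalence = 0.01199/0.3771 = 0.03180 L.
At equivalence the base is fully converted to NH4+; total volume = 0.06186 L, so [NH4+] = 0.01199/0.06186 = 0.1938 M.
Ka(NH4+) = Kw/Kb = 1.0e-14 / 1.8 x 10^-5 = 5.56e-10.
[H^+] = sqrt(Ka x [NH4+]) = sqrt(5.56e-10 x 0.1938) = 1.04e-5 M.
pH = -log(1.04e-5) = 4.98.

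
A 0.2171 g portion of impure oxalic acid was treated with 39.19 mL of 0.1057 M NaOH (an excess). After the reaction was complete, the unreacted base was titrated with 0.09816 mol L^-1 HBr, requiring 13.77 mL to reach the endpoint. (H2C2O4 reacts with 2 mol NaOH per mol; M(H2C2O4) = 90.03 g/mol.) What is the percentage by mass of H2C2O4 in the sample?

Total n(NaOH) added = 0.1057 x 0.03919 = 0.004142 mol.
n(HBr) used = 0.09816 x 0.01377 = 0.001352 mol, which equals the excess n(NaOH).
So n(NaOH) consumed by the sample = 0.004142 - 0.001352 = 0.002791 mol.
n(H2C2O4) = 0.002791 / 2 = 0.001395 mol.
mass H2C2O4 = 0.001395 x 90.03 = 0.1256 g, so %H2C2O4 = 0.1256/0.2171 x 100 = 57.9%.

57.9%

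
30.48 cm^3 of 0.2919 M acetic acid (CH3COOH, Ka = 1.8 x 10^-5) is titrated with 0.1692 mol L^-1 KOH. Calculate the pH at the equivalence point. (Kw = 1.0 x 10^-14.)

8.89

n(CH3COOH) = 0.2919 x 0.03048 = 0.008897 mol; V(KOH) at equivalence = 0.008897/0.1692 = 0.05258 L.
At equivalence all the acid is converted to CH3COO-; total volume = 0.03048 + 0.05258 = 0.08306 L, so [CH3COO-] = 0.008897/0.08306 = 0.1071 M.
Kb = Kw/Ka = 1.0e-14 / 1.8 x 10^-5 = 5.56e-10.
[OH^-] = sqrt(Kb x [CH3COO-]) = sqrt(5.56e-10 x 0.1071) = 7.71e-6 M.
pOH = 5.11, so pH = 14.00 - 5.11 = 8.89.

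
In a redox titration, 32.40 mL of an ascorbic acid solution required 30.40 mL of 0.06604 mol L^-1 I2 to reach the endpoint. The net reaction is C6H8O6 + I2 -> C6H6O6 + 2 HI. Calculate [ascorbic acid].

n(I2) = 0.06604 x 0.03040 = 0.002008 mol.
From the balanced equation, 1 mol I2 reacts with 1 mol ascorbic acid, so n(ascorbic acid) = 0.002008 x 1/1 = 0.002008 mol.
[ascorbic acid] = 0.002008 / 0.03240 L = 0.0620 M.

0.0620 M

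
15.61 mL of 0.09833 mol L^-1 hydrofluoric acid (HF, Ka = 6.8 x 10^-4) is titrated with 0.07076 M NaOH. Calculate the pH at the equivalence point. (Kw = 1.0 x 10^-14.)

n(HF) = 0.09833 x 0.01561 = 0.001535 mol; V(NaOH) at equivalence = 0.001535/0.07076 = 0.02169 L.
At equivalence all the acid is converted to F-; total volume = 0.01561 + 0.02169 = 0.03730 L, so [F-] = 0.001535/0.03730 = 0.04115 M.
Kb = Kw/Ka = 1.0e-14 / 6.8 x 10^-4 = 1.47e-11.
[OH^-] = sqrt(Kb x [F-]) = sqrt(1.47e-11 x 0.04115) = 7.78e-7 M.
pOH = 6.11, so pH = 14.00 - 6.11 = 7.89.

7.89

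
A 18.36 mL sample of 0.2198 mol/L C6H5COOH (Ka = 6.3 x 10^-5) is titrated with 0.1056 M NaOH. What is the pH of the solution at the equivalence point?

n(C6H5COOH) = 0.2198 x 0.01836 = 0.004036 mol; V(NaOH) at equivalence = 0.004036/0.1056 = 0.03822 L.
At equivalence all the acid is converted to C6H5COO-; total volume = 0.01836 + 0.03822 = 0.05658 L, so [C6H5COO-] = 0.004036/0.05658 = 0.07133 M.
Kb = Kw/Ka = 1.0e-14 / 6.3 x 10^-5 = 1.59e-10.
[OH^-] = sqrt(Kb x [C6H5COO-]) = sqrt(1.59e-10 x 0.07133) = 3.36e-6 M.
pOH = 5.47, so pH = 14.00 - 5.47 = 8.53.

8.53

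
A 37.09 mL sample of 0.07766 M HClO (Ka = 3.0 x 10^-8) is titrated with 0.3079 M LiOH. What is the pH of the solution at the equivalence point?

10.16

n(HClO) = 0.07766 x 0.03709 = 0.002880 mol; V(LiOH) at equivalence = 0.002880/0.3079 = 0.009355 L.
At equivalence all the acid is converted to ClO-; total volume = 0.03709 + 0.009355 = 0.04645 L, so [ClO-] = 0.002880/0.04645 = 0.06202 M.
Kb = Kw/Ka = 1.0e-14 / 3.0 x 10^-8 = 3.33e-7.
[OH^-] = sqrt(Kb x [ClO-]) = sqrt(3.33e-7 x 0.06202) = 0.000144 M.
pOH = 3.84, so pH = 14.00 - 3.84 = 10.16.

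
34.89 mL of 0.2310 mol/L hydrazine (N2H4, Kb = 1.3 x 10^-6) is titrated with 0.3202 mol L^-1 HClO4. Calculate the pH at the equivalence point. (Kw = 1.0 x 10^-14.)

n(N2H4) = 0.2310 x 0.03489 = 0.008060 mol; V(HClO4) at equivalence = 0.008060/0.3202 = 0.02517 L.
At equivalence the base is fully converted to N2H5+; total volume = 0.06006 L, so [N2H5+] = 0.008060/0.06006 = 0.1342 M.
Ka(N2H5+) = Kw/Kb = 1.0e-14 / 1.3 x 10^-6 = 7.69e-9.
[H^+] = sqrt(Ka x [N2H5+]) = sqrt(7.69e-9 x 0.1342) = 3.21e-5 M.
pH = -log(3.21e-5) = 4.49.

4.49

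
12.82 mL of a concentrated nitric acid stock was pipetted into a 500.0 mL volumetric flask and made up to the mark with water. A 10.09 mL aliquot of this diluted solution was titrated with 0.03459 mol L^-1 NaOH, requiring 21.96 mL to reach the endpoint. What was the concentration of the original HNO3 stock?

n(NaOH) = 0.03459 x 0.02196 = 0.0007596 mol.
n(HNO3) in the aliquot = 0.0007596 mol.
[diluted HNO3] = 0.0007596 / 0.01009 = 0.07528 M.
Dilution factor = 500.0/12.82 = 39.00, so [stock] = 0.07528 x 39.00 = 2.94 M.

2.94 M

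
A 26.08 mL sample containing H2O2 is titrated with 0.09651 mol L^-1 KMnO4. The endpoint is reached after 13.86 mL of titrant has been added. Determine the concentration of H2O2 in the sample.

0.128 M

n(KMnO4) = 0.09651 x 0.01386 = 0.001338 mol.
From the balanced equation, 2 mol KMnO4 reacts with 5 mol H2O2, so n(H2O2) = 0.001338 x 5/2 = 0.003344 mol.
[H2O2] = 0.003344 / 0.02608 L = 0.128 M.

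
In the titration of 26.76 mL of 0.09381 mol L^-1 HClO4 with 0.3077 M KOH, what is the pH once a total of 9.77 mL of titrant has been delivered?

n(acid) = 0.09381 x 0.02676 = 0.002510 mol; n(KOH) added = 0.3077 x 0.009770 = 0.003006 mol.
Base is in excess by 0.003006 - 0.002510 = 0.0004959 mol in a total volume of 0.03653 L.
[OH^-] = 0.0004959/0.03653 = 0.01357 M, so pOH = 1.87 and pH = 14.00 - 1.87 = 12.13.

12.13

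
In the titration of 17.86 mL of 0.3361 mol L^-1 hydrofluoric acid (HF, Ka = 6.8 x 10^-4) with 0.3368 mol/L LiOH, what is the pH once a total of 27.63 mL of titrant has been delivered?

n(acid) = 0.3361 x 0.01786 = 0.006003 mol; n(LiOH) added = 0.3368 x 0.02763 = 0.009306 mol.
Base is in excess by 0.009306 - 0.006003 = 0.003303 mol in a total volume of 0.04549 L.
[OH^-] = 0.003303/0.04549 = 0.07261 M, so pOH = 1.14 and pH = 14.00 - 1.14 = 12.86.

12.86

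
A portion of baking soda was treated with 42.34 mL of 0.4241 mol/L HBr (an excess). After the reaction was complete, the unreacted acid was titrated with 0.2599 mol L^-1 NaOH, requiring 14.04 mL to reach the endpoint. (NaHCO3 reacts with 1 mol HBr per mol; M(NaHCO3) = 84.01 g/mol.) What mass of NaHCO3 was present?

1.20 g

Total n(HBr) added = 0.4241 x 0.04234 = 0.01796 mol.
n(NaOH) used = 0.2599 x 0.01404 = 0.003649 mol, which equals the excess n(HBr).
So n(HBr) consumed by the sample = 0.01796 - 0.003649 = 0.01431 mol.
n(NaHCO3) = 0.01431 / 1 = 0.01431 mol.
mass = 0.01431 mol x 84.01 g/mol = 1.20 g.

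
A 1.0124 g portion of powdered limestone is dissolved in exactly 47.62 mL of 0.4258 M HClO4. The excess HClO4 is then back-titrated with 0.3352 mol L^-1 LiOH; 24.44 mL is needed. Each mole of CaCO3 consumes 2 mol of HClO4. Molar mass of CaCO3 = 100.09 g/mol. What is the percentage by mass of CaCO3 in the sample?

Total n(HClO4) added = 0.4258 x 0.04762 = 0.02028 mol.
n(LiOH) used = 0.3352 x 0.02444 = 0.008192 mol, which equals the excess n(HClO4).
So n(HClO4) consumed by the sample = 0.02028 - 0.008192 = 0.01208 mol.
n(CaCO3) = 0.01208 / 2 = 0.006042 mol.
mass CaCO3 = 0.006042 x 100.09 = 0.6048 g, so %CaCO3 = 0.6048/1.0124 x 100 = 59.7%.

59.7%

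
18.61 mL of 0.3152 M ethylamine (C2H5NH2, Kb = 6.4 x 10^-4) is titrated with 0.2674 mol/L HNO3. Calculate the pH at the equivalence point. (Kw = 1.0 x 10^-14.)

5.82

n(C2H5NH2) = 0.3152 x 0.01861 = 0.005866 mol; V(HNO3) at equivalence = 0.005866/0.2674 = 0.02194 L.
At equivalence the base is fully converted to C2H5NH3+; total volume = 0.04055 L, so [C2H5NH3+] = 0.005866/0.04055 = 0.1447 M.
Ka(C2H5NH3+) = Kw/Kb = 1.0e-14 / 6.4 x 10^-4 = 1.56e-11.
[H^+] = sqrt(Ka x [C2H5NH3+]) = sqrt(1.56e-11 x 0.1447) = 1.50e-6 M.
pH = -log(1.50e-6) = 5.82.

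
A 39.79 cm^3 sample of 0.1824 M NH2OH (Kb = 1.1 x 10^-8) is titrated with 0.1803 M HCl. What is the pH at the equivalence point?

3.54

n(NH2OH) = 0.1824 x 0.03979 = 0.007258 mol; V(HCl) at equivalence = 0.007258/0.1803 = 0.04025 L.
At equivalence the base is fully converted to NH3OH+; total volume = 0.08004 L, so [NH3OH+] = 0.007258/0.08004 = 0.09067 M.
Ka(NH3OH+) = Kw/Kb = 1.0e-14 / 1.1 x 10^-8 = 9.09e-7.
[H^+] = sqrt(Ka x [NH3OH+]) = sqrt(9.09e-7 x 0.09067) = 0.000287 M.
pH = -log(0.000287) = 3.54.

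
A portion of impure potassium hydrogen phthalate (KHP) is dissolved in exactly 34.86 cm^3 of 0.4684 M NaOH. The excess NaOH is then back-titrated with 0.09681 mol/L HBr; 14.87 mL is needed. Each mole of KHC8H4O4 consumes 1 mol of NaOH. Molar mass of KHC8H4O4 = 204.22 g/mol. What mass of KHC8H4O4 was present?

Total n(NaOH) added = 0.4684 x 0.03486 = 0.01633 mol.
n(HBr) used = 0.09681 x 0.01487 = 0.001440 mol, which equals the excess n(NaOH).
So n(NaOH) consumed by the sample = 0.01633 - 0.001440 = 0.01489 mol.
n(KHC8H4O4) = 0.01489 / 1 = 0.01489 mol.
mass = 0.01489 mol x 204.22 g/mol = 3.04 g.

3.04 g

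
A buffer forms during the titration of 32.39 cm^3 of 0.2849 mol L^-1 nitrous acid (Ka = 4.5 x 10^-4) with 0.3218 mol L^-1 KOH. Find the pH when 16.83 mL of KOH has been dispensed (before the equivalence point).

3.50

Initial n(HNO2) = 0.2849 x 0.03239 = 0.009228 mol.
n(KOH) added = 0.3218 x 0.01683 = 0.005416 mol, converting that many moles of HNO2 to NO2-.
Remaining n(HNO2) = 0.003812 mol; n(NO2-) = 0.005416 mol.
By Henderson-Hasselbalch, pH = pKa + log([A^-]/[HA]) = 3.35 + log(0.005416/0.003812) = 3.35 + (+0.15) = 3.50.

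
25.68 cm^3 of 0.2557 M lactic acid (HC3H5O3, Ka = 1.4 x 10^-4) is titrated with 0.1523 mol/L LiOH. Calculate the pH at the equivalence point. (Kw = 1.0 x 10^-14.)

8.42

n(HC3H5O3) = 0.2557 x 0.02568 = 0.006566 mol; V(LiOH) at equivalence = 0.006566/0.1523 = 0.04311 L.
At equivalence all the acid is converted to C3H5O3-; total volume = 0.02568 + 0.04311 = 0.06879 L, so [C3H5O3-] = 0.006566/0.06879 = 0.09545 M.
Kb = Kw/Ka = 1.0e-14 / 1.4 x 10^-4 = 7.14e-11.
[OH^-] = sqrt(Kb x [C3H5O3-]) = sqrt(7.14e-11 x 0.09545) = 2.61e-6 M.
pOH = 5.58, so pH = 14.00 - 5.58 = 8.42.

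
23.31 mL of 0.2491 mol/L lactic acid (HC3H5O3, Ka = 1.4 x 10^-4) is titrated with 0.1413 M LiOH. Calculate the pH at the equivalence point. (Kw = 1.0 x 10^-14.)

8.40

n(HC3H5O3) = 0.2491 x 0.02331 = 0.005807 mol; V(LiOH) at equivalence = 0.005807/0.1413 = 0.04109 L.
At equivalence all the acid is converted to C3H5O3-; total volume = 0.02331 + 0.04109 = 0.06440 L, so [C3H5O3-] = 0.005807/0.06440 = 0.09016 M.
Kb = Kw/Ka = 1.0e-14 / 1.4 x 10^-4 = 7.14e-11.
[OH^-] = sqrt(Kb x [C3H5O3-]) = sqrt(7.14e-11 x 0.09016) = 2.54e-6 M.
pOH = 5.60, so pH = 14.00 - 5.60 = 8.40.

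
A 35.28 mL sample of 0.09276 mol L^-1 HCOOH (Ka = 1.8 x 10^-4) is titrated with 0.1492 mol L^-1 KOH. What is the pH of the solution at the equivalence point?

8.25

n(HCOOH) = 0.09276 x 0.03528 = 0.003273 mol; V(KOH) at equivalence = 0.003273/0.1492 = 0.02193 L.
At equivalence all the acid is converted to HCOO-; total volume = 0.03528 + 0.02193 = 0.05721 L, so [HCOO-] = 0.003273/0.05721 = 0.05720 M.
Kb = Kw/Ka = 1.0e-14 / 1.8 x 10^-4 = 5.56e-11.
[OH^-] = sqrt(Kb x [HCOO-]) = sqrt(5.56e-11 x 0.05720) = 1.78e-6 M.
pOH = 5.75, so pH = 14.00 - 5.75 = 8.25.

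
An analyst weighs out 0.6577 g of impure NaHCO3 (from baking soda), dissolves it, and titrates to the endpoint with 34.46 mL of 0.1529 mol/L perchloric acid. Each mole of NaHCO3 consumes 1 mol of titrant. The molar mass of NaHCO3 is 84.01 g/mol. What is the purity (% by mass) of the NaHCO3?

n(HClO4) = 0.1529 x 0.03446 = 0.005269 mol.
n(NaHCO3) = 0.005269 / 1 = 0.005269 mol.
mass of NaHCO3 = 0.005269 x 84.01 = 0.4426 g.
% purity = 0.4426 / 0.6577 x 100 = 67.3%.

67.3%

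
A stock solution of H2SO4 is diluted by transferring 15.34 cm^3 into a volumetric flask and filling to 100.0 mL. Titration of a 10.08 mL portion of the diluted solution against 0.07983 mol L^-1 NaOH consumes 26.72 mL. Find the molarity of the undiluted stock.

n(NaOH) = 0.07983 x 0.02672 = 0.002133 mol.
n(H2SO4) in the aliquot = 0.002133 x 1/2 = 0.001067 mol.
[diluted H2SO4] = 0.001067 / 0.01008 = 0.1058 M.
Dilution factor = 100.0/15.34 = 6.519, so [stock] = 0.1058 x 6.519 = 0.690 M.

0.690 M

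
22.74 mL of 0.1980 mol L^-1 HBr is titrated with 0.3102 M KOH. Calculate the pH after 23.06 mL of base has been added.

n(acid) = 0.1980 x 0.02274 = 0.004503 mol; n(KOH) added = 0.3102 x 0.02306 = 0.007153 mol.
Base is in excess by 0.007153 - 0.004503 = 0.002651 mol in a total volume of 0.04580 L.
[OH^-] = 0.002651/0.04580 = 0.05788 M, so pOH = 1.24 and pH = 14.00 - 1.24 = 12.76.

12.76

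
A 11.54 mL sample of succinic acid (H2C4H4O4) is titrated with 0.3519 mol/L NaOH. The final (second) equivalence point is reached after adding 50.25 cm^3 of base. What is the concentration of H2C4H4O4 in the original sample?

0.766 M

n(NaOH) = 0.3519 x 0.05025 = 0.01768 mol.
At the final (second) equivalence point, 2 mol OH^- react per mol H2C4H4O4, so n(H2C4H4O4) = 0.01768 / 2 = 0.008841 mol.
[H2C4H4O4] = 0.008841 / 0.01154 L = 0.766 M.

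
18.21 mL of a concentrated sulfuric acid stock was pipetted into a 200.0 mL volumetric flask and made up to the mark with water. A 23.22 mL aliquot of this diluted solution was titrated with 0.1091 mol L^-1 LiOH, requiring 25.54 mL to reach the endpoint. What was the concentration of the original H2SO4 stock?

n(LiOH) = 0.1091 x 0.02554 = 0.002786 mol.
n(H2SO4) in the aliquot = 0.002786 x 1/2 = 0.001393 mol.
[diluted H2SO4] = 0.001393 / 0.02322 = 0.06000 M.
Dilution factor = 200.0/18.21 = 10.98, so [stock] = 0.06000 x 10.98 = 0.659 M.

0.659 M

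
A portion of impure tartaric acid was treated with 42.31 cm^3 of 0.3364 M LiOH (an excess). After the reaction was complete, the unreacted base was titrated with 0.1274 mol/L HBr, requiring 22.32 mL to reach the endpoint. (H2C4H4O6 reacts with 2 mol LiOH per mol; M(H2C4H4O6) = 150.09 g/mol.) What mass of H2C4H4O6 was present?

Total n(LiOH) added = 0.3364 x 0.04231 = 0.01423 mol.
n(HBr) used = 0.1274 x 0.02232 = 0.002844 mol, which equals the excess n(LiOH).
So n(LiOH) consumed by the sample = 0.01423 - 0.002844 = 0.01139 mol.
n(H2C4H4O6) = 0.01139 / 2 = 0.005695 mol.
mass = 0.005695 mol x 150.09 g/mol = 0.855 g.

0.855 g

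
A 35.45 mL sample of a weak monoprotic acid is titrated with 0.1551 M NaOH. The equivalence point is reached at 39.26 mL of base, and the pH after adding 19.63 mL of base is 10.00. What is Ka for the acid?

19.63 mL is half of the equivalence volume, so this is the half-equivalence point where [HA] = [A^-].
At half-equivalence pH = pKa, so pKa = 10.00.
Ka = 10^(-10.00) = 1.0 x 10^-10.

1.0 x 10^-10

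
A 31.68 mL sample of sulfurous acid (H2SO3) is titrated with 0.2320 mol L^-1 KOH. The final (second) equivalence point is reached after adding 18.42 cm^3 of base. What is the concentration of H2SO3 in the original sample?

0.0674 M

n(KOH) = 0.2320 x 0.01842 = 0.004273 mol.
At the final (second) equivalence point, 2 mol OH^- react per mol H2SO3, so n(H2SO3) = 0.004273 / 2 = 0.002137 mol.
[H2SO3] = 0.002137 / 0.03168 L = 0.0674 M.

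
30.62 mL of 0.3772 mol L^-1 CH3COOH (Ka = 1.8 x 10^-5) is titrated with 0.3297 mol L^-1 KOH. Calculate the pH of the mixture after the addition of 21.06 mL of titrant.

4.92

Initial n(CH3COOH) = 0.3772 x 0.03062 = 0.01155 mol.
n(KOH) added = 0.3297 x 0.02106 = 0.006943 mol, converting that many moles of CH3COOH to CH3COO-.
Remaining n(CH3COOH) = 0.004606 mol; n(CH3COO-) = 0.006943 mol.
By Henderson-Hasselbalch, pH = pKa + log([A^-]/[HA]) = 4.74 + log(0.006943/0.004606) = 4.74 + (+0.18) = 4.92.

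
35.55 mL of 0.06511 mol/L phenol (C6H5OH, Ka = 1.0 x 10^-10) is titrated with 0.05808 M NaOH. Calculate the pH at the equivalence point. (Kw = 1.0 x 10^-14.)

n(C6H5OH) = 0.06511 x 0.03555 = 0.002315 mol; V(NaOH) at equivalence = 0.002315/0.05808 = 0.03985 L.
At equivalence all the acid is converted to C6H5O-; total volume = 0.03555 + 0.03985 = 0.07540 L, so [C6H5O-] = 0.002315/0.07540 = 0.03070 M.
Kb = Kw/Ka = 1.0e-14 / 1.0 x 10^-10 = 0.000100.
[OH^-] = sqrt(Kb x [C6H5O-]) = sqrt(0.000100 x 0.03070) = 0.00175 M.
pOH = 2.76, so pH = 14.00 - 2.76 = 11.24.

11.24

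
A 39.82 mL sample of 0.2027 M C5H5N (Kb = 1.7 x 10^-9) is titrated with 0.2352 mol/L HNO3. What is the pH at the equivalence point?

n(C5H5N) = 0.2027 x 0.03982 = 0.008072 mol; V(HNO3) at equivalence = 0.008072/0.2352 = 0.03432 L.
At equivalence the base is fully converted to C5H5NH+; total volume = 0.07414 L, so [C5H5NH+] = 0.008072/0.07414 = 0.1089 M.
Ka(C5H5NH+) = Kw/Kb = 1.0e-14 / 1.7 x 10^-9 = 5.88e-6.
[H^+] = sqrt(Ka x [C5H5NH+]) = sqrt(5.88e-6 x 0.1089) = 0.000800 M.
pH = -log(0.000800) = 3.10.

3.10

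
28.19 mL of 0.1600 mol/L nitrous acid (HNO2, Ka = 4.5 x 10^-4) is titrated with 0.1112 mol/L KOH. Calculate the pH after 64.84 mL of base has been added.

12.46

n(acid) = 0.1600 x 0.02819 = 0.004510 mol; n(KOH) added = 0.1112 x 0.06484 = 0.007210 mol.
Base is in excess by 0.007210 - 0.004510 = 0.002700 mol in a total volume of 0.09303 L.
[OH^-] = 0.002700/0.09303 = 0.02902 M, so pOH = 1.54 and pH = 14.00 - 1.54 = 12.46.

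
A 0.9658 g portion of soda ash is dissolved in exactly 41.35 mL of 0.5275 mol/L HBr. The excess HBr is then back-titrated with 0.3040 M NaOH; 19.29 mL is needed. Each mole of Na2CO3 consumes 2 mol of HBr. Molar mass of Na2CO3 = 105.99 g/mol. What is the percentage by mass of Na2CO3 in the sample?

87.5%

Total n(HBr) added = 0.5275 x 0.04135 = 0.02181 mol.
n(NaOH) used = 0.3040 x 0.01929 = 0.005864 mol, which equals the excess n(HBr).
So n(HBr) consumed by the sample = 0.02181 - 0.005864 = 0.01595 mol.
n(Na2CO3) = 0.01595 / 2 = 0.007974 mol.
mass Na2CO3 = 0.007974 x 105.99 = 0.8452 g, so %Na2CO3 = 0.8452/0.9658 x 100 = 87.5%.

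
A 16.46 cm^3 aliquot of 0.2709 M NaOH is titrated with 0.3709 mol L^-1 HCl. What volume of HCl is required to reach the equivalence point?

n(NaOH) = 0.2709 mol/L x 0.01646 L = 0.004459 mol.
At equivalence n(HCl) = n(NaOH) = 0.004459 mol.
V(HCl) = 0.004459 / 0.3709 = 0.01202 L = 12.0 mL.

12.0 mL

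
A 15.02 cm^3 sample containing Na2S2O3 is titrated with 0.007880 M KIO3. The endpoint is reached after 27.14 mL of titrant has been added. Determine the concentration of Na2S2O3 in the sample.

0.0854 M

n(KIO3) = 0.007880 x 0.02714 = 0.0002139 mol.
From the balanced equation, 1 mol KIO3 reacts with 6 mol Na2S2O3, so n(Na2S2O3) = 0.0002139 x 6/1 = 0.001283 mol.
[Na2S2O3] = 0.001283 / 0.01502 L = 0.0854 M.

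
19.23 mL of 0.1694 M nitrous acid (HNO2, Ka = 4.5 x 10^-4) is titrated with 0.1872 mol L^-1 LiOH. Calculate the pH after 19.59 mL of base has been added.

12.02

n(acid) = 0.1694 x 0.01923 = 0.003258 mol; n(LiOH) added = 0.1872 x 0.01959 = 0.003667 mol.
Base is in excess by 0.003667 - 0.003258 = 0.0004097 mol in a total volume of 0.03882 L.
[OH^-] = 0.0004097/0.03882 = 0.01055 M, so pOH = 1.98 and pH = 14.00 - 1.98 = 12.02.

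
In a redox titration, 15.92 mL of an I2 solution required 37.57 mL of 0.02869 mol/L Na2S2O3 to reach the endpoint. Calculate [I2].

0.0339 M

n(Na2S2O3) = 0.02869 x 0.03757 = 0.001078 mol.
From the balanced equation, 2 mol Na2S2O3 reacts with 1 mol I2, so n(I2) = 0.001078 x 1/2 = 0.0005389 mol.
[I2] = 0.0005389 / 0.01592 L = 0.0339 M.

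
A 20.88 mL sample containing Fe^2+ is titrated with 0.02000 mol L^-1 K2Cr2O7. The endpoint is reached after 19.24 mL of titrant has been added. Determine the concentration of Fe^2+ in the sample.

0.111 M

n(K2Cr2O7) = 0.02000 x 0.01924 = 0.0003848 mol.
From the balanced equation, 1 mol K2Cr2O7 reacts with 6 mol Fe^2+, so n(Fe^2+) = 0.0003848 x 6/1 = 0.002309 mol.
[Fe^2+] = 0.002309 / 0.02088 L = 0.111 M.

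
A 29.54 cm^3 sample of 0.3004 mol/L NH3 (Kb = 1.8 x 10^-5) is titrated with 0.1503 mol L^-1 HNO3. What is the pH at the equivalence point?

n(NH3) = 0.3004 x 0.02954 = 0.008874 mol; V(HNO3) at equivalence = 0.008874/0.1503 = 0.05904 L.
At equivalence the base is fully converted to NH4+; total volume = 0.08858 L, so [NH4+] = 0.008874/0.08858 = 0.1002 M.
Ka(NH4+) = Kw/Kb = 1.0e-14 / 1.8 x 10^-5 = 5.56e-10.
[H^+] = sqrt(Ka x [NH4+]) = sqrt(5.56e-10 x 0.1002) = 7.46e-6 M.
pH = -log(7.46e-6) = 5.13.

5.13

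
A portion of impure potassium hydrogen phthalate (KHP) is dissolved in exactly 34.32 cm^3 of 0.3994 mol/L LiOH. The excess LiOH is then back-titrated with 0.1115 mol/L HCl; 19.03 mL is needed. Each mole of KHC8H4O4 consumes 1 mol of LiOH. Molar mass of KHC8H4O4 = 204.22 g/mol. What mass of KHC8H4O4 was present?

2.37 g

Total n(LiOH) added = 0.3994 x 0.03432 = 0.01371 mol.
n(HCl) used = 0.1115 x 0.01903 = 0.002122 mol, which equals the excess n(LiOH).
So n(LiOH) consumed by the sample = 0.01371 - 0.002122 = 0.01159 mol.
n(KHC8H4O4) = 0.01159 / 1 = 0.01159 mol.
mass = 0.01159 mol x 204.22 g/mol = 2.37 g.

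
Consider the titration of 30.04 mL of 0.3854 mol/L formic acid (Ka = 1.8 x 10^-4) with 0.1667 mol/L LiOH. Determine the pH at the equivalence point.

n(HCOOH) = 0.3854 x 0.03004 = 0.01158 mol; V(LiOH) at equivalence = 0.01158/0.1667 = 0.06945 L.
At equivalence all the acid is converted to HCOO-; total volume = 0.03004 + 0.06945 = 0.09949 L, so [HCOO-] = 0.01158/0.09949 = 0.1164 M.
Kb = Kw/Ka = 1.0e-14 / 1.8 x 10^-4 = 5.56e-11.
[OH^-] = sqrt(Kb x [HCOO-]) = sqrt(5.56e-11 x 0.1164) = 2.54e-6 M.
pOH = 5.59, so pH = 14.00 - 5.59 = 8.41.

8.41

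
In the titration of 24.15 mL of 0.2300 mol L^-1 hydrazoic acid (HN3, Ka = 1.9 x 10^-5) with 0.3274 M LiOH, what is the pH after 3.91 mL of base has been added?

Initial n(HN3) = 0.2300 x 0.02415 = 0.005555 mol.
n(LiOH) added = 0.3274 x 0.003910 = 0.001280 mol, converting that many moles of HN3 to N3-.
Remaining n(HN3) = 0.004274 mol; n(N3-) = 0.001280 mol.
By Henderson-Hasselbalch, pH = pKa + log([A^-]/[HA]) = 4.72 + log(0.001280/0.004274) = 4.72 + (-0.52) = 4.20.

4.20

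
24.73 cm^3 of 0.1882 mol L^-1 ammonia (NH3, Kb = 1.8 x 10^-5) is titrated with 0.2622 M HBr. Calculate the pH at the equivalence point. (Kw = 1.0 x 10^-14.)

n(NH3) = 0.1882 x 0.02473 = 0.004654 mol; V(HBr) at equivalence = 0.004654/0.2622 = 0.01775 L.
At equivalence the base is fully converted to NH4+; total volume = 0.04248 L, so [NH4+] = 0.004654/0.04248 = 0.1096 M.
Ka(NH4+) = Kw/Kb = 1.0e-14 / 1.8 x 10^-5 = 5.56e-10.
[H^+] = sqrt(Ka x [NH4+]) = sqrt(5.56e-10 x 0.1096) = 7.80e-6 M.
pH = -log(7.80e-6) = 5.11.

5.11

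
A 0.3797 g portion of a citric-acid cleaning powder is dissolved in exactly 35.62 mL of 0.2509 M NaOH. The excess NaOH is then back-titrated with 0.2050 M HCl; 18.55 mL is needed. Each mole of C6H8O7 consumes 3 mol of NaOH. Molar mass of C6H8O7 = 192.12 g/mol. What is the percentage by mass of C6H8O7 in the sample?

Total n(NaOH) added = 0.2509 x 0.03562 = 0.008937 mol.
n(HCl) used = 0.2050 x 0.01855 = 0.003803 mol, which equals the excess n(NaOH).
So n(NaOH) consumed by the sample = 0.008937 - 0.003803 = 0.005134 mol.
n(C6H8O7) = 0.005134 / 3 = 0.001711 mol.
mass C6H8O7 = 0.001711 x 192.12 = 0.3288 g, so %C6H8O7 = 0.3288/0.3797 x 100 = 86.6%.

86.6%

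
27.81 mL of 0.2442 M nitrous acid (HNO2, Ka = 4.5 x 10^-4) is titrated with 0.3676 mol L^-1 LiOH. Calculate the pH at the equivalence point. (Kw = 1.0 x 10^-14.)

8.26

n(HNO2) = 0.2442 x 0.02781 = 0.006791 mol; V(LiOH) at equivalence = 0.006791/0.3676 = 0.01847 L.
At equivalence all the acid is converted to NO2-; total volume = 0.02781 + 0.01847 = 0.04628 L, so [NO2-] = 0.006791/0.04628 = 0.1467 M.
Kb = Kw/Ka = 1.0e-14 / 4.5 x 10^-4 = 2.22e-11.
[OH^-] = sqrt(Kb x [NO2-]) = sqrt(2.22e-11 x 0.1467) = 1.81e-6 M.
pOH = 5.74, so pH = 14.00 - 5.74 = 8.26.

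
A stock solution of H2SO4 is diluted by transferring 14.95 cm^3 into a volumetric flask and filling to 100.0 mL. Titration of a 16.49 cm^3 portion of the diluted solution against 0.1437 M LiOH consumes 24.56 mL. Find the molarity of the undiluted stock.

n(LiOH) = 0.1437 x 0.02456 = 0.003529 mol.
n(H2SO4) in the aliquot = 0.003529 x 1/2 = 0.001765 mol.
[diluted H2SO4] = 0.001765 / 0.01649 = 0.1070 M.
Dilution factor = 100.0/14.95 = 6.689, so [stock] = 0.1070 x 6.689 = 0.716 M.

0.716 M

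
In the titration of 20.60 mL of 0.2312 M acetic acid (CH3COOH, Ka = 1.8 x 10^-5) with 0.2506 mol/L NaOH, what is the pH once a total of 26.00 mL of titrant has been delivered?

12.58

n(acid) = 0.2312 x 0.02060 = 0.004763 mol; n(NaOH) added = 0.2506 x 0.02600 = 0.006516 mol.
Base is in excess by 0.006516 - 0.004763 = 0.001753 mol in a total volume of 0.04660 L.
[OH^-] = 0.001753/0.04660 = 0.03762 M, so pOH = 1.42 and pH = 14.00 - 1.42 = 12.58.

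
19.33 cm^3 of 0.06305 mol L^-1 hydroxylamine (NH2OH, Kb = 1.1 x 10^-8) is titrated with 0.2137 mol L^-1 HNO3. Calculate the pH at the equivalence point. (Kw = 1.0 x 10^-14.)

n(NH2OH) = 0.06305 x 0.01933 = 0.001219 mol; V(HNO3) at equivalence = 0.001219/0.2137 = 0.005703 L.
At equivalence the base is fully converted to NH3OH+; total volume = 0.02503 L, so [NH3OH+] = 0.001219/0.02503 = 0.04869 M.
Ka(NH3OH+) = Kw/Kb = 1.0e-14 / 1.1 x 10^-8 = 9.09e-7.
[H^+] = sqrt(Ka x [NH3OH+]) = sqrt(9.09e-7 x 0.04869) = 0.000210 M.
pH = -log(0.000210) = 3.68.

3.68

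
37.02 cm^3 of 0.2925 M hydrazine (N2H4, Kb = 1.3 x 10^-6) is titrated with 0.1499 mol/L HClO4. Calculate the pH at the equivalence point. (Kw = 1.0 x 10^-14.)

n(N2H4) = 0.2925 x 0.03702 = 0.01083 mol; V(HClO4) at equivalence = 0.01083/0.1499 = 0.07224 L.
At equivalence the base is fully converted to N2H5+; total volume = 0.1093 L, so [N2H5+] = 0.01083/0.1093 = 0.09911 M.
Ka(N2H5+) = Kw/Kb = 1.0e-14 / 1.3 x 10^-6 = 7.69e-9.
[H^+] = sqrt(Ka x [N2H5+]) = sqrt(7.69e-9 x 0.09911) = 2.76e-5 M.
pH = -log(2.76e-5) = 4.56.

4.56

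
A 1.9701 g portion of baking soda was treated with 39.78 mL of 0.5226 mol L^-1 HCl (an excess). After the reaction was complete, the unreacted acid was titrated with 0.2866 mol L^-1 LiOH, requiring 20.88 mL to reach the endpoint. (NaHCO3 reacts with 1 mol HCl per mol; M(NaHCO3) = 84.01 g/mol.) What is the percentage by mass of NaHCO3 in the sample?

Total n(HCl) added = 0.5226 x 0.03978 = 0.02079 mol.
n(LiOH) used = 0.2866 x 0.02088 = 0.005984 mol, which equals the excess n(HCl).
So n(HCl) consumed by the sample = 0.02079 - 0.005984 = 0.01480 mol.
n(NaHCO3) = 0.01480 / 1 = 0.01480 mol.
mass NaHCO3 = 0.01480 x 84.01 = 1.244 g, so %NaHCO3 = 1.244/1.9701 x 100 = 63.1%.

63.1%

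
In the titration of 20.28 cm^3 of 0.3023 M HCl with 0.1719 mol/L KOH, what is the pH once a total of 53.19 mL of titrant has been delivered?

12.61

n(acid) = 0.3023 x 0.02028 = 0.006131 mol; n(KOH) added = 0.1719 x 0.05319 = 0.009143 mol.
Base is in excess by 0.009143 - 0.006131 = 0.003013 mol in a total volume of 0.07347 L.
[OH^-] = 0.003013/0.07347 = 0.04101 M, so pOH = 1.39 and pH = 14.00 - 1.39 = 12.61.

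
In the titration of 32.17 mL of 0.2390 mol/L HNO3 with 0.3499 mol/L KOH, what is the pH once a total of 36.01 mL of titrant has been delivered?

n(acid) = 0.2390 x 0.03217 = 0.007689 mol; n(KOH) added = 0.3499 x 0.03601 = 0.01260 mol.
Base is in excess by 0.01260 - 0.007689 = 0.004911 mol in a total volume of 0.06818 L.
[OH^-] = 0.004911/0.06818 = 0.07203 M, so pOH = 1.14 and pH = 14.00 - 1.14 = 12.86.

12.86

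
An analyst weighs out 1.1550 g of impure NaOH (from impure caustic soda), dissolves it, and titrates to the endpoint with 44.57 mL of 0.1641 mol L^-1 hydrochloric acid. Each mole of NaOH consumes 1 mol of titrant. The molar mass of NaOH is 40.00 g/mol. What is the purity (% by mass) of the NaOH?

n(HCl) = 0.1641 x 0.04457 = 0.007314 mol.
n(NaOH) = 0.007314 / 1 = 0.007314 mol.
mass of NaOH = 0.007314 x 40.00 = 0.2926 g.
% purity = 0.2926 / 1.1550 x 100 = 25.3%.

25.3%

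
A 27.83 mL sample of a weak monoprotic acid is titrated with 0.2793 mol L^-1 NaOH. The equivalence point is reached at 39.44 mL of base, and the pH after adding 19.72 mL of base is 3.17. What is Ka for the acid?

6.8 x 10^-4

19.72 mL is half of the equivalence volume, so this is the half-equivalence point where [HA] = [A^-].
At half-equivalence pH = pKa, so pKa = 3.17.
Ka = 10^(-3.17) = 6.8 x 10^-4.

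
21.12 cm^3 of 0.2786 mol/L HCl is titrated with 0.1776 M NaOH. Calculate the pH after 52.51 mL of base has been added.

n(acid) = 0.2786 x 0.02112 = 0.005884 mol; n(NaOH) added = 0.1776 x 0.05251 = 0.009326 mol.
Base is in excess by 0.009326 - 0.005884 = 0.003442 mol in a total volume of 0.07363 L.
[OH^-] = 0.003442/0.07363 = 0.04674 M, so pOH = 1.33 and pH = 14.00 - 1.33 = 12.67.

12.67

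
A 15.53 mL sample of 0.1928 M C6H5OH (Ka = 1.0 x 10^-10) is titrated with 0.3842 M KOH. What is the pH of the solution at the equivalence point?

11.55

n(C6H5OH) = 0.1928 x 0.01553 = 0.002994 mol; V(KOH) at equivalence = 0.002994/0.3842 = 0.007793 L.
At equivalence all the acid is converted to C6H5O-; total volume = 0.01553 + 0.007793 = 0.02332 L, so [C6H5O-] = 0.002994/0.02332 = 0.1284 M.
Kb = Kw/Ka = 1.0e-14 / 1.0 x 10^-10 = 0.000100.
[OH^-] = sqrt(Kb x [C6H5O-]) = sqrt(0.000100 x 0.1284) = 0.00358 M.
pOH = 2.45, so pH = 14.00 - 2.45 = 11.55.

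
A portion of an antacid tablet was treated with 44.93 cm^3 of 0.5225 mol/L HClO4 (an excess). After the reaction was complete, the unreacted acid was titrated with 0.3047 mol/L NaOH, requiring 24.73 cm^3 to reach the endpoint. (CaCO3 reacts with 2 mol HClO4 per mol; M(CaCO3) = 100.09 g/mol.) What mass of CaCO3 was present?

0.798 g

Total n(HClO4) added = 0.5225 x 0.04493 = 0.02348 mol.
n(NaOH) used = 0.3047 x 0.02473 = 0.007535 mol, which equals the excess n(HClO4).
So n(HClO4) consumed by the sample = 0.02348 - 0.007535 = 0.01594 mol.
n(CaCO3) = 0.01594 / 2 = 0.007970 mol.
mass = 0.007970 mol x 100.09 g/mol = 0.798 g.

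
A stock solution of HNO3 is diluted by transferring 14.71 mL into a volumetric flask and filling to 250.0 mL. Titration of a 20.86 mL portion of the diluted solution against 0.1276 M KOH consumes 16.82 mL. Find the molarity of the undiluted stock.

1.75 M

n(KOH) = 0.1276 x 0.01682 = 0.002146 mol.
n(HNO3) in the aliquot = 0.002146 mol.
[diluted HNO3] = 0.002146 / 0.02086 = 0.1029 M.
Dilution factor = 250.0/14.71 = 17.00, so [stock] = 0.1029 x 17.00 = 1.75 M.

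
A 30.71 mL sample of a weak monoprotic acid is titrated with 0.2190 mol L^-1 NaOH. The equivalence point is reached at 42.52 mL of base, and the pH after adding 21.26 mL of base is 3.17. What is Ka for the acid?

21.26 mL is half of the equivalence volume, so this is the half-equivalence point where [HA] = [A^-].
At half-equivalence pH = pKa, so pKa = 3.17.
Ka = 10^(-3.17) = 6.8 x 10^-4.

6.8 x 10^-4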